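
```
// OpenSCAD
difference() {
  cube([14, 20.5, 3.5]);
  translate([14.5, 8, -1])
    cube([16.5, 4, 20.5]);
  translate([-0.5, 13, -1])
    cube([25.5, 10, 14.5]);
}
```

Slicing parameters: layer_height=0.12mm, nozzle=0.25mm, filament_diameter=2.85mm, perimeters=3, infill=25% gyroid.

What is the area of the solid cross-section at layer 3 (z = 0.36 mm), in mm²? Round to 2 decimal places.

At z = 0.36 mm: the cube (footprint 14×20.5) is included at this height (area 287.00 mm²); the 16.5×4 cube at (14.5, 8) contributes its full rectangle (area 66.00 mm²); the 25.5×10 cube at (-0.5, 13) contributes its full rectangle (area 255.00 mm²); Taking the first minus the rest: starting from the 14×20.5 cube (287.00 mm²), the 16.5×4 cube at (14.5, 8) misses the remaining region (no effect); the 25.5×10 cube at (-0.5, 13) partially overlaps it — only the 105.00 mm² overlap (of its 255.00 mm²) is removed, clipping the outline — area = 182.00 mm². Overall, the cross-section is a single solid region. Net area = 182.00 mm².

182.00 mm²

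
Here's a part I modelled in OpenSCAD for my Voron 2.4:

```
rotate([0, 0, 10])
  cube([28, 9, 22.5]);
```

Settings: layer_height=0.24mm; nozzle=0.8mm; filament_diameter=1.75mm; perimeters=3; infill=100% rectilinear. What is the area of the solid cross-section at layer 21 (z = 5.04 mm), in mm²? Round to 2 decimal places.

At z = 5.04 mm: the cube (footprint 28×9) is included at this height (area 252.00 mm²); (whole slice rotated 10° about Z — lengths, areas and connectivity unchanged). Overall, the cross-section is a single solid region. Net area = 252.00 mm².

252.00 mm²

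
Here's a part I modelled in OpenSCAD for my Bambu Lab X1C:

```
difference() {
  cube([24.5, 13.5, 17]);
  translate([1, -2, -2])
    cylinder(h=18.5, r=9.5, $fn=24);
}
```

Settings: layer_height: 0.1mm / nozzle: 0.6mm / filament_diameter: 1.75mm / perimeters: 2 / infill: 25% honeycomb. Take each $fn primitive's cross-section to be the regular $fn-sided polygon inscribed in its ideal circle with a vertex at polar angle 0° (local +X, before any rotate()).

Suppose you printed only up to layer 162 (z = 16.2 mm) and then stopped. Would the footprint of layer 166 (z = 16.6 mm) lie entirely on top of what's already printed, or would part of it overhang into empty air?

Compare the two slices. At z = 16.2: the cube is present — its section is the full 24.5×13.5 rectangle (area 330.75 mm²); the r=9.5 cylinder at (1, -2) contributes a regular 24-gon of circumradius 9.5 (area = (24/2)·9.500²·sin(360°/24) = 280.30 mm²); Subtracting the remaining from the first: starting from the 24.5×13.5 cube (330.75 mm²), the r=9.5 cylinder at (1, -2) partially overlaps it — only the 58.77 mm² overlap (of its 280.30 mm²) is removed, clipping the outline — area = 271.98 mm². At z = 16.6: the cube (footprint 24.5×13.5) is included at this height (area 330.75 mm²); the cylinder at (1, -2) is absent (z outside [-2, 16.5]); After the difference (first − rest): none of the subtracted shapes is present at this height, so the 24.5×13.5 cube is unchanged — area = 330.75 mm². Checking containment: at z = 16.6 the cross-section extends beyond the z = 16.2 cross-section by about 58.77 mm².

part overhangs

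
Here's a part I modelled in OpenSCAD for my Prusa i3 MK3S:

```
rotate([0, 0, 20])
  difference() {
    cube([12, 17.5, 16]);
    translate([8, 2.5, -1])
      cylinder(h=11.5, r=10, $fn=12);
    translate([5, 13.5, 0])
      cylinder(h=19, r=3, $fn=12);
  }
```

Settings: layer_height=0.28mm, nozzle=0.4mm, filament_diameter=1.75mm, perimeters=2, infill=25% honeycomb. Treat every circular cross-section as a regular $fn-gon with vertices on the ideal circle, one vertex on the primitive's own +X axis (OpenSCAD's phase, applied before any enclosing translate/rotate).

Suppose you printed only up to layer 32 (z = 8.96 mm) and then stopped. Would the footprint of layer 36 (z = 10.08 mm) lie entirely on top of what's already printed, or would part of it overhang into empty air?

Compare the two slices. At z = 8.96: the cube is present — its section is the full 12×17.5 rectangle (area 210.00 mm²); the r=10 cylinder at (8, 2.5) gives a regular 12-gon of circumradius 10 (constant along its height) (area = (12/2)·10.000²·sin(360°/12) = 300.00 mm²); the cylinder at (5, 13.5): section is a regular 12-gon, circumradius r=3 (area = (12/2)·3.000²·sin(360°/12) = 27.00 mm²); Subtracting the remaining from the first: starting from the 12×17.5 cube (210.00 mm²), the r=10 cylinder at (8, 2.5) partially overlaps it — only the 135.99 mm² overlap (of its 300.00 mm²) is removed, clipping the outline; the r=3 cylinder at (5, 13.5) partially overlaps it — only the 23.06 mm² overlap (of its 27.00 mm²) is removed, clipping the outline — area = 50.95 mm²; (rotated 20° about Z; rotation is an isometry so areas/perimeters/island counts are preserved). At z = 10.08: the 12×17.5 cube contributes its full rectangle (area 210.00 mm²); the cylinder at (8, 2.5): section is a regular 12-gon, circumradius r=10 (area = (12/2)·10.000²·sin(360°/12) = 300.00 mm²); the r=3 cylinder at (5, 13.5) gives a regular 12-gon of circumradius 3 (constant along its height) (area = (12/2)·3.000²·sin(360°/12) = 27.00 mm²); After the difference (first − rest): starting from the 12×17.5 cube (210.00 mm²), the r=10 cylinder at (8, 2.5) partially overlaps it — only the 135.99 mm² overlap (of its 300.00 mm²) is removed, clipping the outline; the r=3 cylinder at (5, 13.5) partially overlaps it — only the 23.06 mm² overlap (of its 27.00 mm²) is removed, clipping the outline — area = 50.95 mm²; (rotated 20° about Z; rotation is an isometry so areas/perimeters/island counts are preserved). Checking containment: the cross-section at z = 10.08 is a subset of the cross-section at z = 8.96.

entirely on top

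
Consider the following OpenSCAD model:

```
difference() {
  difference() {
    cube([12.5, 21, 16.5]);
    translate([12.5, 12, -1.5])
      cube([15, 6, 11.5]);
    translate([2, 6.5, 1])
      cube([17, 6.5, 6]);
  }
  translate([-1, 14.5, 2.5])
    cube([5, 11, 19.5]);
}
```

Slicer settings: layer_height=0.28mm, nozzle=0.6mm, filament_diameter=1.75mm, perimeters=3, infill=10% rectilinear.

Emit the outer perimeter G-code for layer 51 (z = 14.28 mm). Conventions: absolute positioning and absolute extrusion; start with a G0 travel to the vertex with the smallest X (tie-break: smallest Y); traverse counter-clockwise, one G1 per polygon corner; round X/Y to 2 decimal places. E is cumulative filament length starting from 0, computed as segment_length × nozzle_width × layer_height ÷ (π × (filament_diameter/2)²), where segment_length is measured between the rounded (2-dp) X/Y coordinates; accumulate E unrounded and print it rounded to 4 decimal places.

G0 X0.00 Y0.00 Z14.28
G1 X12.50 Y0.00 E0.8731
G1 X12.50 Y21.00 E2.3399
G1 X4.00 Y21.00 E2.9335
G1 X4.00 Y14.50 E3.3875
G1 X0.00 Y14.50 E3.6669
G1 X0.00 Y0.00 E4.6797

At z = 14.28 mm: the cube is present — its section is the full 12.5×21 rectangle; the cube at (12.5, 12) is not intersected at this z (z outside [-1.5, 10]); the cube at (2, 6.5) does not reach this height (z outside [1, 7]); Subtracting the remaining from the first: none of the subtracted shapes is present at this height, so the 12.5×21 cube is unchanged — 1 connected region; the cube at (-1, 14.5) is present — its section is the full 5×11 rectangle; Subtracting the remaining from the first: starting from the result so far, the 5×11 cube at (-1, 14.5) partially overlaps it — only the 26.00 mm² overlap (of its 55.00 mm²) is removed, clipping the outline — 1 connected region. The outline is a single polygon with 6 vertices. Extrusion per mm of travel: 0.6 × 0.28 / (π × 0.875²) = 0.069846. Accumulating E over each segment gives final E = 4.6797.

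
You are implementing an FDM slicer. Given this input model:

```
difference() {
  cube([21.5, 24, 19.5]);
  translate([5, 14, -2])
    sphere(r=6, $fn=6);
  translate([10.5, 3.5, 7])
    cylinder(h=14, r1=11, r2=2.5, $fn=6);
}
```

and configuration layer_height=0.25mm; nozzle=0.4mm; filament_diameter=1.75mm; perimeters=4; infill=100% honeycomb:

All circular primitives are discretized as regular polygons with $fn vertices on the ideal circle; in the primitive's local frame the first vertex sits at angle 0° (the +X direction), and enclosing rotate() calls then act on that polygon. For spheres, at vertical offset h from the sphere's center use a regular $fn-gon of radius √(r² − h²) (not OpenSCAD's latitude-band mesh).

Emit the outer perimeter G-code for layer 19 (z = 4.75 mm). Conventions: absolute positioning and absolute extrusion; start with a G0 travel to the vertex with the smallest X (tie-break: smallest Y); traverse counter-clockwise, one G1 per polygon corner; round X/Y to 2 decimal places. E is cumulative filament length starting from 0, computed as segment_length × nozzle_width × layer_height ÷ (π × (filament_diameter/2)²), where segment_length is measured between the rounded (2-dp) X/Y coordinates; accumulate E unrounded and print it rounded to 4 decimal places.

G0 X0.00 Y0.00 Z4.75
G1 X21.50 Y0.00 E0.8939
G1 X21.50 Y24.00 E1.8917
G1 X0.00 Y24.00 E2.7855
G1 X0.00 Y0.00 E3.7833

At z = 4.75 mm: the 21.5×24 cube contributes its full rectangle; the sphere at (5, 14) is absent (|z−center|=6.750 > r=6); the cone at (10.5, 3.5) is not intersected at this z (z outside [7, 21]); Subtracting the remaining from the first: none of the subtracted shapes is present at this height, so the 21.5×24 cube is unchanged — 1 connected region. The outline is a single polygon with 4 vertices. Extrusion per mm of travel: 0.4 × 0.25 / (π × 0.875²) = 0.041575. Accumulating E over each segment gives final E = 3.7833.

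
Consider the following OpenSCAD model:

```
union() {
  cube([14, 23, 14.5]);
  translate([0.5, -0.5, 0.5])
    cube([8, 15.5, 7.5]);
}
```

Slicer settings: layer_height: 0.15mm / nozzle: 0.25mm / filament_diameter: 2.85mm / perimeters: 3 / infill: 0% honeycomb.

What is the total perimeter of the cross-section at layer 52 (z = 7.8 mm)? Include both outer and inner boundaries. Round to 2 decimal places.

At z = 7.8 mm: the 14×23 cube contributes its full rectangle (perimeter 74.00 mm); the 8×15.5 cube at (0.5, -0.5) contributes its full rectangle (perimeter 47.00 mm); Merging all regions: the regions partially overlap (shared area 120.00 mm²), so the edge portions inside another operand are dropped and the merged outline is re-measured after clipping — boundary = 75.00 mm. Overall, the cross-section is a single solid region. Total boundary length (outer) = 75.00 mm.

75.00 mm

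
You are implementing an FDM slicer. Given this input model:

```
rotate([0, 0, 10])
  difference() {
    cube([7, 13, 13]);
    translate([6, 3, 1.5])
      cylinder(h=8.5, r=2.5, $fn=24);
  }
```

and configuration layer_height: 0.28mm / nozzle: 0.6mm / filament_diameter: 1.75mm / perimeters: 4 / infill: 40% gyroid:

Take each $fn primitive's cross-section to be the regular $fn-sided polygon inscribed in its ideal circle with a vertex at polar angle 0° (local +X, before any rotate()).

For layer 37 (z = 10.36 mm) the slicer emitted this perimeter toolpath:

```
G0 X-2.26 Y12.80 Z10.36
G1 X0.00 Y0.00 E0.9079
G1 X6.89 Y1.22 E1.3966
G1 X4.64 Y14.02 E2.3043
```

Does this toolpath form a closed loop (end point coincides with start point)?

no

Start point (G0): (-2.26, 12.80). End point (last G1): the path does not return to the start — open.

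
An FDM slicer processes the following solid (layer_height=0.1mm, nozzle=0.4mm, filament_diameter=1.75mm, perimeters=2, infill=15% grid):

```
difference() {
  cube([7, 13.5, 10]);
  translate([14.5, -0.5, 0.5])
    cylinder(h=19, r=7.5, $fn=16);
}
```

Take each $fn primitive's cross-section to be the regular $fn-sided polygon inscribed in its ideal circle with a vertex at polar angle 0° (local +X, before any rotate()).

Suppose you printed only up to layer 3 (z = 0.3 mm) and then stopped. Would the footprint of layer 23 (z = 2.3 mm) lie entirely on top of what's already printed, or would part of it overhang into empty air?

entirely on top

Compare the two slices. At z = 0.3: the cube is present — its section is the full 7×13.5 rectangle (area 94.50 mm²); the cylinder at (14.5, -0.5) does not reach this height (z outside [0.5, 19.5]); Taking the first minus the rest: none of the subtracted shapes is present at this height, so the 7×13.5 cube is unchanged — area = 94.50 mm². At z = 2.3: the cube is present — its section is the full 7×13.5 rectangle (area 94.50 mm²); the r=7.5 cylinder at (14.5, -0.5) contributes a regular 16-gon of circumradius 7.5 (area = (16/2)·7.500²·sin(360°/16) = 172.21 mm²); Subtracting the remaining from the first: starting from the 7×13.5 cube (94.50 mm²), the r=7.5 cylinder at (14.5, -0.5) misses the remaining region (no effect) — area = 94.50 mm². Checking containment: the cross-section at z = 2.3 is a subset of the cross-section at z = 0.3.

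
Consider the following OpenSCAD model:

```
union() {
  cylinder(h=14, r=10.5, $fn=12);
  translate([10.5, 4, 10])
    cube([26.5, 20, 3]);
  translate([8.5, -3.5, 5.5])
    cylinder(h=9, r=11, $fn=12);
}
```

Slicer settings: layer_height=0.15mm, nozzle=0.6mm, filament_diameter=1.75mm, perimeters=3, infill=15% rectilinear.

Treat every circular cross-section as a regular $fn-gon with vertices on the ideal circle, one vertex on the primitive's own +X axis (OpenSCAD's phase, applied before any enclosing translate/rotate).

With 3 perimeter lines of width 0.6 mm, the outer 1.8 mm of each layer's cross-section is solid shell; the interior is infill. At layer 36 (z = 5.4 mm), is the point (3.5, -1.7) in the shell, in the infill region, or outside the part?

At z = 5.4 mm: the r=10.5 cylinder contributes a regular 12-gon of circumradius 10.5; the cube at (10.5, 4) is not intersected at this z (z outside [10, 13]); the cylinder at (8.5, -3.5) is not intersected at this z (z outside [5.5, 14.5]); Taking the union: only the r=10.5 cylinder is present, so the union is just that shape — 1 connected region. Overall, the cross-section is a single solid region. The nearest boundary edge runs (9.09, -5.25)→(10.50, 0.00); distance from the point to it = 6.32 mm. The point is inside the cross-section and 6.32 mm from the nearest boundary — more than the 1.8 mm shell width (3 × 0.6), so it's in the infill interior.

infill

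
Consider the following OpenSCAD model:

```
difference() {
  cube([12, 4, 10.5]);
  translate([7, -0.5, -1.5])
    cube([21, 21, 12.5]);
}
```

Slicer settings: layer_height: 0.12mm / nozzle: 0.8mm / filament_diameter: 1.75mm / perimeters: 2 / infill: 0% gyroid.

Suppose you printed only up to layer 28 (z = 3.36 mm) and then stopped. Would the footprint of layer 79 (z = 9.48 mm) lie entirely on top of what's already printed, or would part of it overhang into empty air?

entirely on top

Compare the two slices. At z = 3.36: the 12×4 cube contributes its full rectangle (area 48.00 mm²); the cube at (7, -0.5) is present — its section is the full 21×21 rectangle (area 441.00 mm²); Subtracting the remaining from the first: starting from the 12×4 cube (48.00 mm²), the 21×21 cube at (7, -0.5) partially overlaps it — only the 20.00 mm² overlap (of its 441.00 mm²) is removed, clipping the outline — area = 28.00 mm². At z = 9.48: the cube is present — its section is the full 12×4 rectangle (area 48.00 mm²); the 21×21 cube at (7, -0.5) contributes its full rectangle (area 441.00 mm²); Subtracting the remaining from the first: starting from the 12×4 cube (48.00 mm²), the 21×21 cube at (7, -0.5) partially overlaps it — only the 20.00 mm² overlap (of its 441.00 mm²) is removed, clipping the outline — area = 28.00 mm². Checking containment: the cross-section at z = 9.48 is a subset of the cross-section at z = 3.36.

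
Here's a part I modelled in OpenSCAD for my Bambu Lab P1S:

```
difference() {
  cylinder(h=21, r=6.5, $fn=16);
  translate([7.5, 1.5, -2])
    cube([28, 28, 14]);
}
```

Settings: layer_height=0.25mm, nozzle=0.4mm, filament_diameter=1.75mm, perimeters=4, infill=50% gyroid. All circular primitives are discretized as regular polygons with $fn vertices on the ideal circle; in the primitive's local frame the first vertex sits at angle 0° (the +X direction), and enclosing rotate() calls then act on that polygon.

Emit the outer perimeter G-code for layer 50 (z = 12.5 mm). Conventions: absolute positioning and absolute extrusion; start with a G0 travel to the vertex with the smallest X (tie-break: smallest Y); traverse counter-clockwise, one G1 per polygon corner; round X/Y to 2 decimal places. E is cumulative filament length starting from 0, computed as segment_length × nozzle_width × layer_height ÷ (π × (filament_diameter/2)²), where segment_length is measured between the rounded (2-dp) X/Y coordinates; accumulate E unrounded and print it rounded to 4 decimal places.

G0 X-6.50 Y0.00 Z12.50
G1 X-6.01 Y-2.49 E0.1055
G1 X-4.60 Y-4.60 E0.2110
G1 X-2.49 Y-6.01 E0.3165
G1 X0.00 Y-6.50 E0.4220
G1 X2.49 Y-6.01 E0.5275
G1 X4.60 Y-4.60 E0.6330
G1 X6.01 Y-2.49 E0.7386
G1 X6.50 Y0.00 E0.8441
G1 X6.01 Y2.49 E0.9496
G1 X4.60 Y4.60 E1.0551
G1 X2.49 Y6.01 E1.1606
G1 X0.00 Y6.50 E1.2661
G1 X-2.49 Y6.01 E1.3716
G1 X-4.60 Y4.60 E1.4771
G1 X-6.01 Y2.49 E1.5826
G1 X-6.50 Y0.00 E1.6881

At z = 12.5 mm: the cylinder: section is a regular 16-gon, circumradius r=6.5; the cube at (7.5, 1.5) is absent (z outside [-2, 12]); After the difference (first − rest): none of the subtracted shapes is present at this height, so the r=6.5 cylinder is unchanged — 1 connected region. The outline is a single polygon with 16 vertices. Extrusion per mm of travel: 0.4 × 0.25 / (π × 0.875²) = 0.041575. Accumulating E over each segment gives final E = 1.6881.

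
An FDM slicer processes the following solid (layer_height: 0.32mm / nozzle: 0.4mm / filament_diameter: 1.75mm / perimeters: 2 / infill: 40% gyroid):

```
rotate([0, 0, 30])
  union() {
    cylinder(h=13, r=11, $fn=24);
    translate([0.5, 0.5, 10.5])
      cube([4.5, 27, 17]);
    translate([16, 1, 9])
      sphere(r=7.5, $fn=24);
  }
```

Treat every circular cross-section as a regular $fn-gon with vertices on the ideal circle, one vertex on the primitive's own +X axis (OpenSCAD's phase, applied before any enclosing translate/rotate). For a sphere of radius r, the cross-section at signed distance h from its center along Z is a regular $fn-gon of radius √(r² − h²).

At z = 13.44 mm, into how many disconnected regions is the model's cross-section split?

At z = 13.44 mm: the cylinder does not reach this height (z outside [0, 13]); the cube at (0.5, 0.5) is present — its section is the full 4.5×27 rectangle; the r=7.5 sphere at (16, 1) contributes a regular 24-gon of circumradius √(7.5²−4.44²) = 6.045; Taking the union: the 2 present regions are separate (no shared area or edge), so areas and boundary lengths simply add and each stays a separate island — 2 connected regions; (whole slice rotated 30° about Z — lengths, areas and connectivity unchanged). The result has 2 disconnected regions.

2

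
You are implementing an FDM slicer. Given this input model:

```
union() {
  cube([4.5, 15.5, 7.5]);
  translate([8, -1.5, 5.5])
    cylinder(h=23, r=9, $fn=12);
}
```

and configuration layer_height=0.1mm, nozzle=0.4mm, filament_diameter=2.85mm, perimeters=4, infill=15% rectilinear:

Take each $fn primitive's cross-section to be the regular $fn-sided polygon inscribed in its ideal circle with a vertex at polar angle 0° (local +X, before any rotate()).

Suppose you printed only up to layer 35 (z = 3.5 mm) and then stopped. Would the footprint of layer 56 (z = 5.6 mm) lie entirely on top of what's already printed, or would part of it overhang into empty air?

part overhangs

Compare the two slices. At z = 3.5: the cube is present — its section is the full 4.5×15.5 rectangle (area 69.75 mm²); the cylinder at (8, -1.5) does not reach this height (z outside [5.5, 28.5]); Taking the union: only the 4.5×15.5 cube is present, so the union is just that shape — area = 69.75 mm². At z = 5.6: the 4.5×15.5 cube contributes its full rectangle (area 69.75 mm²); the r=9 cylinder at (8, -1.5) gives a regular 12-gon of circumradius 9 (constant along its height) (area = (12/2)·9.000²·sin(360°/12) = 243.00 mm²); Merging all regions: the regions partially overlap — summed areas 312.75 mm² minus the doubly-counted overlap 22.28 mm² gives 290.47 mm² — area = 290.47 mm². Checking containment: at z = 5.6 the cross-section extends beyond the z = 3.5 cross-section by about 220.72 mm².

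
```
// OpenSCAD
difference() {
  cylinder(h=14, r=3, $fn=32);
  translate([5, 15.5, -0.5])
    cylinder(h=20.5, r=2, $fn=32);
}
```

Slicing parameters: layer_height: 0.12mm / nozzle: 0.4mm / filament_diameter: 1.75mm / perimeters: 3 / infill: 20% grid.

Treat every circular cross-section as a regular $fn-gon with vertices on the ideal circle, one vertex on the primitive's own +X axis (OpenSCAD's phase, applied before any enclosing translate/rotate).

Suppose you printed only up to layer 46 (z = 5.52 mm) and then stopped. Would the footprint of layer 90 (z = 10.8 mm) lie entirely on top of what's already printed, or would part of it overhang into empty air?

Compare the two slices. At z = 5.52: the cylinder: section is a regular 32-gon, circumradius r=3 (area = (32/2)·3.000²·sin(360°/32) = 28.09 mm²); the r=2 cylinder at (5, 15.5) contributes a regular 32-gon of circumradius 2 (area = (32/2)·2.000²·sin(360°/32) = 12.49 mm²); After the difference (first − rest): starting from the r=3 cylinder (28.09 mm²), the r=2 cylinder at (5, 15.5) misses the remaining region (no effect) — area = 28.09 mm². At z = 10.8: the r=3 cylinder gives a regular 32-gon of circumradius 3 (constant along its height) (area = (32/2)·3.000²·sin(360°/32) = 28.09 mm²); the r=2 cylinder at (5, 15.5) gives a regular 32-gon of circumradius 2 (constant along its height) (area = (32/2)·2.000²·sin(360°/32) = 12.49 mm²); After the difference (first − rest): starting from the r=3 cylinder (28.09 mm²), the r=2 cylinder at (5, 15.5) misses the remaining region (no effect) — area = 28.09 mm². Checking containment: the cross-section at z = 10.8 is a subset of the cross-section at z = 5.52.

entirely on top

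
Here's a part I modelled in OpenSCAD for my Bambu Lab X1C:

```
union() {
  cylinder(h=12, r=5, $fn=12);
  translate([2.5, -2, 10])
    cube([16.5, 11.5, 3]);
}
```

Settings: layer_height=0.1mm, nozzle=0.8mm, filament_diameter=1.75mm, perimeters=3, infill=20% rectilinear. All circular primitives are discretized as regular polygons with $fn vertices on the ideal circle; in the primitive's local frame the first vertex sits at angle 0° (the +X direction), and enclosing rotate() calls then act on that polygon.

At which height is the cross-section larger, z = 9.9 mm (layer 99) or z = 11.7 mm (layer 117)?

layer 117 (z = 11.7 mm)

Layer 99 (z = 9.9): the r=5 cylinder contributes a regular 12-gon of circumradius 5 (area = (12/2)·5.000²·sin(360°/12) = 75.00 mm²); the cube at (2.5, -2) does not reach this height (z outside [10, 13]); Merging all regions: only the r=5 cylinder is present, so the union is just that shape — area = 75.00 mm². So its area = 75.00 mm². Layer 117 (z = 11.7): the cylinder: section is a regular 12-gon, circumradius r=5 (area = (12/2)·5.000²·sin(360°/12) = 75.00 mm²); the 16.5×11.5 cube at (2.5, -2) contributes its full rectangle (area 189.75 mm²); Taking the union: the regions partially overlap — summed areas 264.75 mm² minus the doubly-counted overlap 11.55 mm² gives 253.20 mm² — area = 253.20 mm². So its area = 253.20 mm². Layer 117 is larger (253.20 vs 75.00 mm²).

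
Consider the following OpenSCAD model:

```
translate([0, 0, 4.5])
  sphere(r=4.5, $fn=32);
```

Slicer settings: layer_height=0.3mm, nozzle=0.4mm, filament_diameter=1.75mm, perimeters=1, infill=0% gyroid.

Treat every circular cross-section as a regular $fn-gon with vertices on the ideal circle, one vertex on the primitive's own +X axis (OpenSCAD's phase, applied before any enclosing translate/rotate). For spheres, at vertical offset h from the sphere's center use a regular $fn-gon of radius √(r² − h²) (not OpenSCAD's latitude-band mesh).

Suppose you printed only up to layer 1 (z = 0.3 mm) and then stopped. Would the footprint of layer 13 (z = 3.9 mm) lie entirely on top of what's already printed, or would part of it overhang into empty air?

part overhangs

Compare the two slices. At z = 0.3: the r=4.5 sphere slices to a regular 32-gon of circumradius 1.616 (√(r²−h²) with h=4.2 from center) (area = (32/2)·1.616²·sin(360°/32) = 8.15 mm²). At z = 3.9: the r=4.5 sphere contributes a regular 32-gon of circumradius √(4.5²−0.6²) = 4.460 (area = (32/2)·4.460²·sin(360°/32) = 62.09 mm²). Checking containment: at z = 3.9 the cross-section extends beyond the z = 0.3 cross-section by about 53.94 mm².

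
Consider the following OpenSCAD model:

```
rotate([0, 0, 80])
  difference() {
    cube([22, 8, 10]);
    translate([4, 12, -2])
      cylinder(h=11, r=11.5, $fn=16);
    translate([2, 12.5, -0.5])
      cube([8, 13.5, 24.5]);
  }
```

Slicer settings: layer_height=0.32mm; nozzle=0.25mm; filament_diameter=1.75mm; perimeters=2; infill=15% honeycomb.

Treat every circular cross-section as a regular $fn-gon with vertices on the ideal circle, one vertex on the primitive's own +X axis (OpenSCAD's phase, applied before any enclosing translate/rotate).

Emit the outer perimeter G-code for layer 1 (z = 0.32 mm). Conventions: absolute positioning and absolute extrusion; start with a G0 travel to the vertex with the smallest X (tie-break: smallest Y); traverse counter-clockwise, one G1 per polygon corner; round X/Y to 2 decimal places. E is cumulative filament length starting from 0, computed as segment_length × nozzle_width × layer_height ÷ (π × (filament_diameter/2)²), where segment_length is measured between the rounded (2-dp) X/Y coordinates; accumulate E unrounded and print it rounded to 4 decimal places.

G0 X-5.33 Y15.87 Z0.32
G1 X-4.94 Y15.72 E0.0139
G1 X-1.70 Y12.62 E0.1630
G1 X0.10 Y8.51 E0.3123
G1 X0.20 Y4.03 E0.4613
G1 X-1.28 Y0.22 E0.5973
G1 X0.00 Y0.00 E0.6405
G1 X3.82 Y21.67 E1.3723
G1 X-4.06 Y23.05 E1.6384
G1 X-5.33 Y15.87 E1.8809

At z = 0.32 mm: the cube is present — its section is the full 22×8 rectangle; the r=11.5 cylinder at (4, 12) contributes a regular 16-gon of circumradius 11.5; the cube at (2, 12.5) (footprint 8×13.5) is included at this height; Taking the first minus the rest: starting from the 22×8 cube, the r=11.5 cylinder at (4, 12) partially overlaps it — only the 85.22 mm² overlap (of its 404.88 mm²) is removed, clipping the outline; the 8×13.5 cube at (2, 12.5) misses the remaining region (no effect) — 1 connected region; (rotated 80° about Z; rotation is an isometry so areas/perimeters/island counts are preserved). The outline is a single polygon with 9 vertices. Extrusion per mm of travel: 0.25 × 0.32 / (π × 0.875²) = 0.033260. Accumulating E over each segment gives final E = 1.8809.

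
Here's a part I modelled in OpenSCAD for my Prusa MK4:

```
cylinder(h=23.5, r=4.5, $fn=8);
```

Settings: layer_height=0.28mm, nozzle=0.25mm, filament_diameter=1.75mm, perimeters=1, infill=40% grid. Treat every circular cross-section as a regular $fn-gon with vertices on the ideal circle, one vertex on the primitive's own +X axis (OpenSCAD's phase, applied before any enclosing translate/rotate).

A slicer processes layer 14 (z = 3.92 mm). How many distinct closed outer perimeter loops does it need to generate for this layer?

At z = 3.92 mm: the r=4.5 cylinder contributes a regular 8-gon of circumradius 4.5. The result has 1 disconnected region.

1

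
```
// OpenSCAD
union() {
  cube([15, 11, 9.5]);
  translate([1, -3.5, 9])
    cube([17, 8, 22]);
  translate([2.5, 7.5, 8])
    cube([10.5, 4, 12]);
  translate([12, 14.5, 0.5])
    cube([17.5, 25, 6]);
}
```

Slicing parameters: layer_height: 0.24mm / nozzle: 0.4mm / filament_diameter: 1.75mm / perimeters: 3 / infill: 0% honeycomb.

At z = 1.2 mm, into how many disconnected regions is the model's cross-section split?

At z = 1.2 mm: the cube (footprint 15×11) is included at this height; the cube at (1, -3.5) does not reach this height (z outside [9, 31]); the cube at (2.5, 7.5) does not reach this height (z outside [8, 20]); the 17.5×25 cube at (12, 14.5) contributes its full rectangle; Merging all regions: the 2 present regions are separate (no shared area or edge), so areas and boundary lengths simply add and each stays a separate island — 2 connected regions. The result has 2 disconnected regions.

2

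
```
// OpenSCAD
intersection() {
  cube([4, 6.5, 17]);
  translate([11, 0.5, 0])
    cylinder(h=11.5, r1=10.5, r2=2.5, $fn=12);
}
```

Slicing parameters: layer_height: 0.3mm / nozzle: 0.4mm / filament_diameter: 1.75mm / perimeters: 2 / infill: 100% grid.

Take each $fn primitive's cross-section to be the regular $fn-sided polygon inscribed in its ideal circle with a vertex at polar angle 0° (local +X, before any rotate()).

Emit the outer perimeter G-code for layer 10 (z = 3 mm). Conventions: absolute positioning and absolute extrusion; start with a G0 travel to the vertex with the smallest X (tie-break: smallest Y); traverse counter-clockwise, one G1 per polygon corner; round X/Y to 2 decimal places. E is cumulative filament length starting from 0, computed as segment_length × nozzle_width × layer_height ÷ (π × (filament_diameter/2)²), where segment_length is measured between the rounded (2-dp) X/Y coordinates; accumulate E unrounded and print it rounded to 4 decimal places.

At z = 3 mm: the 4×6.5 cube contributes its full rectangle; the cone at (11, 0.5) (r1=10.5→r2=2.5) has section circumradius 8.413 here — a regular 12-gon; Keeping only the common overlap: the cone at (11, 0.5) partially overlaps the 4×6.5 cube; clipping to the common part keeps 4.29 mm² — 1 connected region. The outline is a single polygon with 5 vertices. Extrusion per mm of travel: 0.4 × 0.3 / (π × 0.875²) = 0.049890. Accumulating E over each segment gives final E = 0.5760.

G0 X2.59 Y0.50 Z3.00
G1 X2.72 Y0.00 E0.0258
G1 X4.00 Y0.00 E0.0896
G1 X4.00 Y4.99 E0.3386
G1 X3.71 Y4.71 E0.3587
G1 X2.59 Y0.50 E0.5760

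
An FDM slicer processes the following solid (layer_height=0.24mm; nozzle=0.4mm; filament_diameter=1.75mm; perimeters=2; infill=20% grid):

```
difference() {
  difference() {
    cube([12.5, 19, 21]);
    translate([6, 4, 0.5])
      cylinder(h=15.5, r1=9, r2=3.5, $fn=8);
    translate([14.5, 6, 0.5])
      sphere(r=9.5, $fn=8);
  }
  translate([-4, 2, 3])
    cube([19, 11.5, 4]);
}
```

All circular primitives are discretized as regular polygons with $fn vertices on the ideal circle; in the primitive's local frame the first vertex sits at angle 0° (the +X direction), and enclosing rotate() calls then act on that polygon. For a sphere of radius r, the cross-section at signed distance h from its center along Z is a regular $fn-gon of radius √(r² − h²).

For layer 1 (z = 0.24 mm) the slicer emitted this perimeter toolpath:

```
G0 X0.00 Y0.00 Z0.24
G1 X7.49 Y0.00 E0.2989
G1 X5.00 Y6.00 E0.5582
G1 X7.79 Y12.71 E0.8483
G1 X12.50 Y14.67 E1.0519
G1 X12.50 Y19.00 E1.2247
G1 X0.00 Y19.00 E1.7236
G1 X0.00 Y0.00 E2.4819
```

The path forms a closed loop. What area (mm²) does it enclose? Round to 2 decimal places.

154.39 mm²

Apply the shoelace formula to the sequence of (X, Y) vertices; enclosed area = 154.39 mm².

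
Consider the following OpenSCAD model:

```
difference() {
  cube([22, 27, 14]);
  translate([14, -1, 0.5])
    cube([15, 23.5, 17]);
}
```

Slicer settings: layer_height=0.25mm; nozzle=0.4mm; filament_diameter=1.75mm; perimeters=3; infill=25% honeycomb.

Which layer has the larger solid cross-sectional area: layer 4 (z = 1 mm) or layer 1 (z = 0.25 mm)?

Layer 4 (z = 1): the 22×27 cube contributes its full rectangle (area 594.00 mm²); the cube at (14, -1) (footprint 15×23.5) is included at this height (area 352.50 mm²); Subtracting the remaining from the first: starting from the 22×27 cube (594.00 mm²), the 15×23.5 cube at (14, -1) partially overlaps it — only the 180.00 mm² overlap (of its 352.50 mm²) is removed, clipping the outline — area = 414.00 mm². So its area = 414.00 mm². Layer 1 (z = 0.25): the cube (footprint 22×27) is included at this height (area 594.00 mm²); the cube at (14, -1) is not intersected at this z (z outside [0.5, 17.5]); Taking the first minus the rest: none of the subtracted shapes is present at this height, so the 22×27 cube is unchanged — area = 594.00 mm². So its area = 594.00 mm². Layer 1 is larger (594.00 vs 414.00 mm²).

layer 1 (z = 0.25 mm)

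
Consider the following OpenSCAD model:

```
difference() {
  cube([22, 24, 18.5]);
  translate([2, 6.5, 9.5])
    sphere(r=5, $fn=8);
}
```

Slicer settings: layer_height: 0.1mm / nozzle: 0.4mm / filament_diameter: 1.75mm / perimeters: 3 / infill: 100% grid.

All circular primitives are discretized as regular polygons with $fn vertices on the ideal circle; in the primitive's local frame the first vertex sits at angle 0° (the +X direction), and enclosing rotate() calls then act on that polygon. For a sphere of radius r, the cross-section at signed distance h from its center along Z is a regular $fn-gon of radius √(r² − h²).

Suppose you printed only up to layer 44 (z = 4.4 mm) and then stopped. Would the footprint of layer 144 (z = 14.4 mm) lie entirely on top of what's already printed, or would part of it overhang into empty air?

Compare the two slices. At z = 4.4: the 22×24 cube contributes its full rectangle (area 528.00 mm²); the sphere at (2, 6.5) does not reach this height (|z−center|=5.100 > r=5); After the difference (first − rest): none of the subtracted shapes is present at this height, so the 22×24 cube is unchanged — area = 528.00 mm². At z = 14.4: the cube (footprint 22×24) is included at this height (area 528.00 mm²); the r=5 sphere at (2, 6.5) contributes a regular 8-gon of circumradius √(5²−4.9²) = 0.995 (area = (8/2)·0.995²·sin(360°/8) = 2.80 mm²); After the difference (first − rest): starting from the 22×24 cube (528.00 mm²), the r=5 sphere at (2, 6.5) lies wholly inside it (removes its full 2.80 mm² and its 6.09 mm outline becomes a hole wall) — area = 525.20 mm². Checking containment: the cross-section at z = 14.4 is a subset of the cross-section at z = 4.4.

entirely on top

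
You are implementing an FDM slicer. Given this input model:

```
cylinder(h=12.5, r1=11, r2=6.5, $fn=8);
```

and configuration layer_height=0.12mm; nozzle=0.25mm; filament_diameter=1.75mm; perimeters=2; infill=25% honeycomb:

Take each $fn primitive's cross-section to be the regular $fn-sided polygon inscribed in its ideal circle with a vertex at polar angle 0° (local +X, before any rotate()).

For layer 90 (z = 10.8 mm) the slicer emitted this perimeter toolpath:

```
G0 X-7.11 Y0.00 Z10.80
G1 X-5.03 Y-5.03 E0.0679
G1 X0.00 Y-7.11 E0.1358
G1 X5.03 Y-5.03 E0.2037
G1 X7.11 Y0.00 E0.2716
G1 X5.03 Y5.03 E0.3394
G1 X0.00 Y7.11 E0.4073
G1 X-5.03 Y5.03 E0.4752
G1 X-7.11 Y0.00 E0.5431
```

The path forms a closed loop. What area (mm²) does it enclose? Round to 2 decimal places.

143.05 mm²

Apply the shoelace formula to the sequence of (X, Y) vertices; enclosed area = 143.05 mm².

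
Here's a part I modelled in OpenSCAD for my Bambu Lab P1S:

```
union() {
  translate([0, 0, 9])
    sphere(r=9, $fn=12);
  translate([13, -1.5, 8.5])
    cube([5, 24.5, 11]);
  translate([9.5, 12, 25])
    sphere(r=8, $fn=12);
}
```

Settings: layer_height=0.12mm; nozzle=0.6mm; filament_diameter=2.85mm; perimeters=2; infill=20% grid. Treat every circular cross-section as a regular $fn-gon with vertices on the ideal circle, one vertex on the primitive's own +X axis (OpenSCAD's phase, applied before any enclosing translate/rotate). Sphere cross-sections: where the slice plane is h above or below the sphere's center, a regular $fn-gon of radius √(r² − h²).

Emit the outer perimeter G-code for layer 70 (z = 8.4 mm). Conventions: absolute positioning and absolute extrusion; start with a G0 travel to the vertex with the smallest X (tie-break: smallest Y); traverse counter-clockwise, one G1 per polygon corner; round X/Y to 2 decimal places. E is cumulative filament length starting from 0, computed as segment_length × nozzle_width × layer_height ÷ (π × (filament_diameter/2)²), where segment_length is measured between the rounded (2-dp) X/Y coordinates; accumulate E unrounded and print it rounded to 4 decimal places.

G0 X-8.98 Y0.00 Z8.40
G1 X-7.78 Y-4.49 E0.0525
G1 X-4.49 Y-7.78 E0.1050
G1 X0.00 Y-8.98 E0.1574
G1 X4.49 Y-7.78 E0.2099
G1 X7.78 Y-4.49 E0.2624
G1 X8.98 Y0.00 E0.3148
G1 X7.78 Y4.49 E0.3673
G1 X4.49 Y7.78 E0.4198
G1 X0.00 Y8.98 E0.4723
G1 X-4.49 Y7.78 E0.5247
G1 X-7.78 Y4.49 E0.5772
G1 X-8.98 Y0.00 E0.6297

At z = 8.4 mm: the sphere: section is a regular 12-gon, circumradius = √(r²−h²) = √(9²−0.6²) = 8.980; the cube at (13, -1.5) does not reach this height (z outside [8.5, 19.5]); the sphere at (9.5, 12) does not reach this height (|z−center|=16.600 > r=8); Merging all regions: only the r=9 sphere is present, so the union is just that shape — 1 connected region. The outline is a single polygon with 12 vertices. Extrusion per mm of travel: 0.6 × 0.12 / (π × 1.425²) = 0.011286. Accumulating E over each segment gives final E = 0.6297.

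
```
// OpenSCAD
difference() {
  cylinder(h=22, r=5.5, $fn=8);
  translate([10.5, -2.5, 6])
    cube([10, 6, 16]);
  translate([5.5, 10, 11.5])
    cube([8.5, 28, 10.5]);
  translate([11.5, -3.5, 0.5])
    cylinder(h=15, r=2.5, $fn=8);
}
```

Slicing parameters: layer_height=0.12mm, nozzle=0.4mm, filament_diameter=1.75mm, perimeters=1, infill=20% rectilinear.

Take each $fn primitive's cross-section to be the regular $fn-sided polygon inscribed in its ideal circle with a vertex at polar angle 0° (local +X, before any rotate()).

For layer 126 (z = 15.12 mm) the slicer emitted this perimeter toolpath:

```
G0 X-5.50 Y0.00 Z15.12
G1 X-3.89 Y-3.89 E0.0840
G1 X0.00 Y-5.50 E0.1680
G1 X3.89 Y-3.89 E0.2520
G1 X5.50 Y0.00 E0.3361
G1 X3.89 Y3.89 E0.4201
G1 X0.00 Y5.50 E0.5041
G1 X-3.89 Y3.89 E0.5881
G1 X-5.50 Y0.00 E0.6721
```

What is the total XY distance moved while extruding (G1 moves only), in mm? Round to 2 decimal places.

33.68 mm

Sum the Euclidean lengths of each G1 segment: total = 33.68 mm.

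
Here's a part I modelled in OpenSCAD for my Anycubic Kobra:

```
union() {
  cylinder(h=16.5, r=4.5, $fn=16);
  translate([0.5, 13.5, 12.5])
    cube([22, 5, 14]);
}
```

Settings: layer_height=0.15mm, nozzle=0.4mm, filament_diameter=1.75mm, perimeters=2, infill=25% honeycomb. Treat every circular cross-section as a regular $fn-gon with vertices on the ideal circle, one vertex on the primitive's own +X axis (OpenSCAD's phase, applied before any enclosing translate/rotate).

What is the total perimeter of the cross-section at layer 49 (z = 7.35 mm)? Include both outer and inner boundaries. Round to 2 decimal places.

28.09 mm

At z = 7.35 mm: the r=4.5 cylinder gives a regular 16-gon of circumradius 4.5 (constant along its height) (perimeter = 2·16·4.500·sin(180°/16) = 28.09 mm); the cube at (0.5, 13.5) is absent (z outside [12.5, 26.5]); Taking the union: only the r=4.5 cylinder is present, so the union is just that shape — boundary = 28.09 mm. Overall, the cross-section is a single solid region. Total boundary length (outer) = 28.09 mm.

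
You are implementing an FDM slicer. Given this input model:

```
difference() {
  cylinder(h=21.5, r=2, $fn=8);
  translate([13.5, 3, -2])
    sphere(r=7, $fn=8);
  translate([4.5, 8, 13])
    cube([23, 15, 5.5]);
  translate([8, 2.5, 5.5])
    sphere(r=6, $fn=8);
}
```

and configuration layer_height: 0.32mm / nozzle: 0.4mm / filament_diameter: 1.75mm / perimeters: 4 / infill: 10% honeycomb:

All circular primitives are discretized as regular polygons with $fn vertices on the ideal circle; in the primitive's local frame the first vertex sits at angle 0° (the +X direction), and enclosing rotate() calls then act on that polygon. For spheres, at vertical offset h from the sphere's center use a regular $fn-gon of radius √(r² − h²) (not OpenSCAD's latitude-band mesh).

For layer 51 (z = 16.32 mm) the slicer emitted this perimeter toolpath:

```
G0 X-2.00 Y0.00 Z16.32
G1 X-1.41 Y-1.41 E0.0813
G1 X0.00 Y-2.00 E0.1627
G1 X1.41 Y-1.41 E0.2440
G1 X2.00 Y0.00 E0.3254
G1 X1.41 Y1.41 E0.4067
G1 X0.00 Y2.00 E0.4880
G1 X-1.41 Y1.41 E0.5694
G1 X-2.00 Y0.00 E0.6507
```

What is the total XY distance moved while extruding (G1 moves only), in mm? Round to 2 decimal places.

12.23 mm

Sum the Euclidean lengths of each G1 segment: total = 12.23 mm.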